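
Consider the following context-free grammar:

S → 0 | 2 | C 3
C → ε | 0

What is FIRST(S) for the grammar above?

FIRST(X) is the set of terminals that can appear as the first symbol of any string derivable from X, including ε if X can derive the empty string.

We compute FIRST(S) using the standard algorithm.
FIRST(C) = {0, ε}
FIRST(S) = {0, 2, 3}
Therefore, FIRST(S) = {0, 2, 3}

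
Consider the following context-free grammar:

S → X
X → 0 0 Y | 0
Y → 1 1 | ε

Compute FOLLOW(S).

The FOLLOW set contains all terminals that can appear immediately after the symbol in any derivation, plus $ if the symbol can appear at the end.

We compute FOLLOW(S) using the standard algorithm.
FOLLOW(S) starts with {$}.
FIRST(S) = {0}
FIRST(X) = {0}
FIRST(Y) = {1, ε}
FOLLOW(S) = {$}
FOLLOW(X) = {$}
FOLLOW(Y) = {$}
Therefore, FOLLOW(S) = {$}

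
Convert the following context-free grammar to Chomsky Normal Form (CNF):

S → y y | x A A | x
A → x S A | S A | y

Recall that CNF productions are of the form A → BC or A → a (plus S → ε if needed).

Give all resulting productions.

TY → y; TX → x; S → x; A → y; S → TY TY; S → TX X0; X0 → A A; A → TX X1; X1 → S A; A → S A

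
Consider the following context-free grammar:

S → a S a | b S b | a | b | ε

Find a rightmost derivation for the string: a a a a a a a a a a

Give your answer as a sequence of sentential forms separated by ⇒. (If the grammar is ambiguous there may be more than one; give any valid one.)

S ⇒ a S a ⇒ a a S a a ⇒ a a a S a a a ⇒ a a a a S a a a a ⇒ a a a a a S a a a a a ⇒ a a a a a a a a a a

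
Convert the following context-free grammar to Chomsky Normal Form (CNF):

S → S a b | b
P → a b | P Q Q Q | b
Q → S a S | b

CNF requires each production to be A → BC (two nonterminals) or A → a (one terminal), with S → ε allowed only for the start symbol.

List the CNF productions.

TA → a; TB → b; S → b; P → b; Q → b; S → S X0; X0 → TA TB; P → TA TB; P → P X1; X1 → Q X2; X2 → Q Q; Q → S X3; X3 → TA S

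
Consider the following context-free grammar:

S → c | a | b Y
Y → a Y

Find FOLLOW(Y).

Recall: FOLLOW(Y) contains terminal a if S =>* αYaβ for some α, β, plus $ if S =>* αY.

We compute FOLLOW(Y) using the standard algorithm.
FOLLOW(S) starts with {$}.
FIRST(S) = {a, b, c}
FIRST(Y) = {a}
FOLLOW(S) = {$}
FOLLOW(Y) = {$}
Therefore, FOLLOW(Y) = {$}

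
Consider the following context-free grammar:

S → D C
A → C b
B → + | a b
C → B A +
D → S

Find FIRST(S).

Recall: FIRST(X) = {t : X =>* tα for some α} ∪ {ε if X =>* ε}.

We compute FIRST(S) using the standard algorithm.
FIRST(A) = {+, a}
FIRST(B) = {+, a}
FIRST(C) = {+, a}
FIRST(D) = {}
FIRST(S) = {}
Therefore, FIRST(S) = {}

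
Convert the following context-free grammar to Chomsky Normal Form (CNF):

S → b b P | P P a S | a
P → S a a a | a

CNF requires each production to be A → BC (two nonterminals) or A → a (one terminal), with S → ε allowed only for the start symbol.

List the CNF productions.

TB → b; TA → a; S → a; P → a; S → TB X0; X0 → TB P; S → P X1; X1 → P X2; X2 → TA S; P → S X3; X3 → TA X4; X4 → TA TA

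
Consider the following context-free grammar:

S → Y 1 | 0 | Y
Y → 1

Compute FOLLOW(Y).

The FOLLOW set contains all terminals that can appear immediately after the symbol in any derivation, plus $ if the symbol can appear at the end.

We compute FOLLOW(Y) using the standard algorithm.
FOLLOW(S) starts with {$}.
FIRST(S) = {0, 1}
FIRST(Y) = {1}
FOLLOW(S) = {$}
FOLLOW(Y) = {$, 1}
Therefore, FOLLOW(Y) = {$, 1}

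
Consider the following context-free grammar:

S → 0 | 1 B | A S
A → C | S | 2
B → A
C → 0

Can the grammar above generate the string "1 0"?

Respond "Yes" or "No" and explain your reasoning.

Yes - a valid derivation exists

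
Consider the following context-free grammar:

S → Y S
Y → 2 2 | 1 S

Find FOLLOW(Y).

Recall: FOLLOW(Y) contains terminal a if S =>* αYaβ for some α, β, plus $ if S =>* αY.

We compute FOLLOW(Y) using the standard algorithm.
FOLLOW(S) starts with {$}.
FIRST(S) = {1, 2}
FIRST(Y) = {1, 2}
FOLLOW(S) = {$, 1, 2}
FOLLOW(Y) = {1, 2}
Therefore, FOLLOW(Y) = {1, 2}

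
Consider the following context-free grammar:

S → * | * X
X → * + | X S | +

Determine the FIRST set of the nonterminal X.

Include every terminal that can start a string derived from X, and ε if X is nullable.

We compute FIRST(X) using the standard algorithm.
FIRST(S) = {*}
FIRST(X) = {*, +}
Therefore, FIRST(X) = {*, +}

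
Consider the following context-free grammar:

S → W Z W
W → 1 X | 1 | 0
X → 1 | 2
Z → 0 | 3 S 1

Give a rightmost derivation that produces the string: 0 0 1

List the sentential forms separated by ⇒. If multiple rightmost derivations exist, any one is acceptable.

S ⇒ W Z W ⇒ W Z 1 ⇒ W 0 1 ⇒ 0 0 1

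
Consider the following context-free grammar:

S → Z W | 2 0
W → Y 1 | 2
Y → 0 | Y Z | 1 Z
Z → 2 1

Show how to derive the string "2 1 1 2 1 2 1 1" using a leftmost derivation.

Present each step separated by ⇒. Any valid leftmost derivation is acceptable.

S ⇒ Z W ⇒ 2 1 W ⇒ 2 1 Y 1 ⇒ 2 1 Y Z 1 ⇒ 2 1 1 Z Z 1 ⇒ 2 1 1 2 1 Z 1 ⇒ 2 1 1 2 1 2 1 1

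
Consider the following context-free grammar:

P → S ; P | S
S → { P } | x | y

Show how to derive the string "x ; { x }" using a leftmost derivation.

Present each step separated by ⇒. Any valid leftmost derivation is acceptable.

P ⇒ S ; P ⇒ x ; P ⇒ x ; S ⇒ x ; { P } ⇒ x ; { S } ⇒ x ; { x }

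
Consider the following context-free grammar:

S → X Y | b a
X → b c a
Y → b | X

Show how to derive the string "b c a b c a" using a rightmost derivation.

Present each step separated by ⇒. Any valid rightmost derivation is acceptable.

S ⇒ X Y ⇒ X X ⇒ X b c a ⇒ b c a b c a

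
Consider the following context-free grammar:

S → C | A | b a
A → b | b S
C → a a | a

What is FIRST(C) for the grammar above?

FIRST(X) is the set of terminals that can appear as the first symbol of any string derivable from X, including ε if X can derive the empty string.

We compute FIRST(C) using the standard algorithm.
FIRST(A) = {b}
FIRST(C) = {a}
FIRST(S) = {a, b}
Therefore, FIRST(C) = {a}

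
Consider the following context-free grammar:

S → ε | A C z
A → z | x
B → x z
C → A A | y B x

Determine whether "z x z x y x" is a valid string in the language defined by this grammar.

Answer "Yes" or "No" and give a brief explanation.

No - no valid derivation exists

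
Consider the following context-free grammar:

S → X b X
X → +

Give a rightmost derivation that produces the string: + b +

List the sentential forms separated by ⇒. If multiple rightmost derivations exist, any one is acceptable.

S ⇒ X b X ⇒ X b + ⇒ + b +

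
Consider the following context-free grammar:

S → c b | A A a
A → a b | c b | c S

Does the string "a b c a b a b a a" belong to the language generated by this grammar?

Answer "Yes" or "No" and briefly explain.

Yes - a valid derivation exists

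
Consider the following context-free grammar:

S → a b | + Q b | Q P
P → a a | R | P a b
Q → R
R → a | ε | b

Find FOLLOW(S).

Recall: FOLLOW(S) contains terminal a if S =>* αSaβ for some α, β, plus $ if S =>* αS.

We compute FOLLOW(S) using the standard algorithm.
FOLLOW(S) starts with {$}.
FIRST(P) = {a, b, ε}
FIRST(Q) = {a, b, ε}
FIRST(R) = {a, b, ε}
FIRST(S) = {+, a, b, ε}
FOLLOW(P) = {$, a}
FOLLOW(Q) = {$, a, b}
FOLLOW(R) = {$, a, b}
FOLLOW(S) = {$}
Therefore, FOLLOW(S) = {$}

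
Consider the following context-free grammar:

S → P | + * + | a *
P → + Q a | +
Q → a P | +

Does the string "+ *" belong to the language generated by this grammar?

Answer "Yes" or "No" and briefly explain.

No - no valid derivation exists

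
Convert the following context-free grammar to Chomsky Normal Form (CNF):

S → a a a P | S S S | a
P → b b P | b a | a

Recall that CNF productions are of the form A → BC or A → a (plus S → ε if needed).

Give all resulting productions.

TA → a; S → a; TB → b; P → a; S → TA X0; X0 → TA X1; X1 → TA P; S → S X2; X2 → S S; P → TB X3; X3 → TB P; P → TB TA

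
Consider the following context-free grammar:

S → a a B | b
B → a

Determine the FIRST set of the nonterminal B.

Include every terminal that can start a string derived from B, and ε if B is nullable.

We compute FIRST(B) using the standard algorithm.
FIRST(B) = {a}
FIRST(S) = {a, b}
Therefore, FIRST(B) = {a}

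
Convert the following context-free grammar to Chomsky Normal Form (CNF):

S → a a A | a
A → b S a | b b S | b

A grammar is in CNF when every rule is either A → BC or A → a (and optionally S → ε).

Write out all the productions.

TA → a; S → a; TB → b; A → b; S → TA X0; X0 → TA A; A → TB X1; X1 → S TA; A → TB X2; X2 → TB S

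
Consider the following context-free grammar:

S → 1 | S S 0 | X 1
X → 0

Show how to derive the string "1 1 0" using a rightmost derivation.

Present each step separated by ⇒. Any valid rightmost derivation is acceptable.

S ⇒ S S 0 ⇒ S 1 0 ⇒ 1 1 0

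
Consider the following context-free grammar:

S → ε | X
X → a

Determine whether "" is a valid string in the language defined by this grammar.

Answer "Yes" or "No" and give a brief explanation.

Yes - a valid derivation exists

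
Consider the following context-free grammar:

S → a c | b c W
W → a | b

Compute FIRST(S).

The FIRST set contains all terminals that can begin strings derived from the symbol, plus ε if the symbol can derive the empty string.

We compute FIRST(S) using the standard algorithm.
FIRST(S) = {a, b}
FIRST(W) = {a, b}
Therefore, FIRST(S) = {a, b}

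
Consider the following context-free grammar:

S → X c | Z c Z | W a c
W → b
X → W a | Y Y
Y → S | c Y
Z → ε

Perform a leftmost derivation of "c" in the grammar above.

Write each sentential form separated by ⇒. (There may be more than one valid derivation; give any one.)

S ⇒ Z c Z ⇒ c Z ⇒ c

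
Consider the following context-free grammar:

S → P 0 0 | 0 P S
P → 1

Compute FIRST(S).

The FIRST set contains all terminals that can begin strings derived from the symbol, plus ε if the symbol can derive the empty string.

We compute FIRST(S) using the standard algorithm.
FIRST(P) = {1}
FIRST(S) = {0, 1}
Therefore, FIRST(S) = {0, 1}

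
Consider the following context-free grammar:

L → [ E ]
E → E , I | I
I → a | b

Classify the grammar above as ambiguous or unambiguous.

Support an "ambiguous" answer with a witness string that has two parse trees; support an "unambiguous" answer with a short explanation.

Unambiguous - every string in the language has a unique parse tree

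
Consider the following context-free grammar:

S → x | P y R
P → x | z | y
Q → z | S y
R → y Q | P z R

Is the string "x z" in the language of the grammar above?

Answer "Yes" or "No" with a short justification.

No - no valid derivation exists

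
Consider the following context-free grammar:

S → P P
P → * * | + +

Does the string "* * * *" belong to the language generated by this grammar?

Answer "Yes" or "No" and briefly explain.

Yes - a valid derivation exists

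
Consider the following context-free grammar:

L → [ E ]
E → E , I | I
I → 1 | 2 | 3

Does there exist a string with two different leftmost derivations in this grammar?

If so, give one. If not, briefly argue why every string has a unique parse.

No - every string in the language has a unique leftmost derivation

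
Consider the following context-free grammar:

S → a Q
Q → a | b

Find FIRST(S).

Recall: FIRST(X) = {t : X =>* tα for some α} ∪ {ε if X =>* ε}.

We compute FIRST(S) using the standard algorithm.
FIRST(Q) = {a, b}
FIRST(S) = {a}
Therefore, FIRST(S) = {a}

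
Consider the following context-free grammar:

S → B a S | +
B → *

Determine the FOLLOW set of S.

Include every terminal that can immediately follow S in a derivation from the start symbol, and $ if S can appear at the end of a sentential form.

We compute FOLLOW(S) using the standard algorithm.
FOLLOW(S) starts with {$}.
FIRST(B) = {*}
FIRST(S) = {*, +}
FOLLOW(B) = {a}
FOLLOW(S) = {$}
Therefore, FOLLOW(S) = {$}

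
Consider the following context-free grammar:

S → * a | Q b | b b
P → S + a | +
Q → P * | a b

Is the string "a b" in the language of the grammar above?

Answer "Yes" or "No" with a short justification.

No - no valid derivation exists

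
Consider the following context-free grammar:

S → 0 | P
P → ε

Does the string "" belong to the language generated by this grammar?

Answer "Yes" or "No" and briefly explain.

Yes - a valid derivation exists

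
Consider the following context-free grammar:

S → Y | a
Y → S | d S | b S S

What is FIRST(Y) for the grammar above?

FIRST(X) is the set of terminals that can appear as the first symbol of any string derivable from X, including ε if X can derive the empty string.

We compute FIRST(Y) using the standard algorithm.
FIRST(S) = {a, b, d}
FIRST(Y) = {a, b, d}
Therefore, FIRST(Y) = {a, b, d}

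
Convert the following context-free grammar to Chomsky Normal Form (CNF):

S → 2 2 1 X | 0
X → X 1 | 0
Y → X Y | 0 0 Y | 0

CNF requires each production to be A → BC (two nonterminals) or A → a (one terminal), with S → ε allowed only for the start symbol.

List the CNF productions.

T2 → 2; T1 → 1; S → 0; X → 0; T0 → 0; Y → 0; S → T2 X0; X0 → T2 X1; X1 → T1 X; X → X T1; Y → X Y; Y → T0 X2; X2 → T0 Y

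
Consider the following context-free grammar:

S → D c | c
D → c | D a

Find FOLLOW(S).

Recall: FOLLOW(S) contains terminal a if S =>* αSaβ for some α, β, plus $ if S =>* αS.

We compute FOLLOW(S) using the standard algorithm.
FOLLOW(S) starts with {$}.
FIRST(D) = {c}
FIRST(S) = {c}
FOLLOW(D) = {a, c}
FOLLOW(S) = {$}
Therefore, FOLLOW(S) = {$}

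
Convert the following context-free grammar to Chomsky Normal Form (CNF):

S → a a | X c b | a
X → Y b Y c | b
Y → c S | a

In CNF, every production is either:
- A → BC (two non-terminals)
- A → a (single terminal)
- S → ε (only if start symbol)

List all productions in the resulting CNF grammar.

TA → a; TC → c; TB → b; S → a; X → b; Y → a; S → TA TA; S → X X0; X0 → TC TB; X → Y X1; X1 → TB X2; X2 → Y TC; Y → TC S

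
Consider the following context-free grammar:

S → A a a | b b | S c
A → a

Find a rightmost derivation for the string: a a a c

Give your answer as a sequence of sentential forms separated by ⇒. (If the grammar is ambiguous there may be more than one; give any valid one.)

S ⇒ S c ⇒ A a a c ⇒ a a a c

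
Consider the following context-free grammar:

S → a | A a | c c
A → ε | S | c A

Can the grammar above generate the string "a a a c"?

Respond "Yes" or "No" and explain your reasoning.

No - no valid derivation exists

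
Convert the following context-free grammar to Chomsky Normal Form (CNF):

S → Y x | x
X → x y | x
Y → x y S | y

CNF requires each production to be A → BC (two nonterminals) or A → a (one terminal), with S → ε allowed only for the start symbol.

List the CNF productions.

TX → x; S → x; TY → y; X → x; Y → y; S → Y TX; X → TX TY; Y → TX X0; X0 → TY S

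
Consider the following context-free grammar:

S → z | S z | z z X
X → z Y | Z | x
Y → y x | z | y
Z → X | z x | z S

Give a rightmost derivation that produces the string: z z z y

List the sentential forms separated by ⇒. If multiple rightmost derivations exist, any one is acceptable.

S ⇒ z z X ⇒ z z z Y ⇒ z z z y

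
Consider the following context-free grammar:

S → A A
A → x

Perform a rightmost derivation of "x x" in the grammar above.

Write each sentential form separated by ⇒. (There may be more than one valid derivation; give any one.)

S ⇒ A A ⇒ A x ⇒ x x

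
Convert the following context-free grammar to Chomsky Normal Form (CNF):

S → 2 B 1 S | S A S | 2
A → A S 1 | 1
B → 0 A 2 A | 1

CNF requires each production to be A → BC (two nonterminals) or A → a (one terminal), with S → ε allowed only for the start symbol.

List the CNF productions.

T2 → 2; T1 → 1; S → 2; A → 1; T0 → 0; B → 1; S → T2 X0; X0 → B X1; X1 → T1 S; S → S X2; X2 → A S; A → A X3; X3 → S T1; B → T0 X4; X4 → A X5; X5 → T2 A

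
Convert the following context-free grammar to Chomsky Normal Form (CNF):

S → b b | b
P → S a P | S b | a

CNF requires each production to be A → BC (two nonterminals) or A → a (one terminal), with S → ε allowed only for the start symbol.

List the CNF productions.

TB → b; S → b; TA → a; P → a; S → TB TB; P → S X0; X0 → TA P; P → S TB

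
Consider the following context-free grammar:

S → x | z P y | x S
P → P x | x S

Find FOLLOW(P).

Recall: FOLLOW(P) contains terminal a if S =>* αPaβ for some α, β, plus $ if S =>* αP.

We compute FOLLOW(P) using the standard algorithm.
FOLLOW(S) starts with {$}.
FIRST(P) = {x}
FIRST(S) = {x, z}
FOLLOW(P) = {x, y}
FOLLOW(S) = {$, x, y}
Therefore, FOLLOW(P) = {x, y}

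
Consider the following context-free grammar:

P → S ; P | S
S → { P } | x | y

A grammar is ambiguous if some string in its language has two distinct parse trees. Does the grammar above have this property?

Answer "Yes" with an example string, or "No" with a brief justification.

No - the grammar is unambiguous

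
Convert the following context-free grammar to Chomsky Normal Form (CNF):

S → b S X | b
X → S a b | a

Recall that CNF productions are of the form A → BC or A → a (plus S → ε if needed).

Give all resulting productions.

TB → b; S → b; TA → a; X → a; S → TB X0; X0 → S X; X → S X1; X1 → TA TB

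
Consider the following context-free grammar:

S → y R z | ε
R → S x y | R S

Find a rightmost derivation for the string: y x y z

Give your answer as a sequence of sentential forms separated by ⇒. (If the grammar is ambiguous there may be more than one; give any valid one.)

S ⇒ y R z ⇒ y S x y z ⇒ y x y z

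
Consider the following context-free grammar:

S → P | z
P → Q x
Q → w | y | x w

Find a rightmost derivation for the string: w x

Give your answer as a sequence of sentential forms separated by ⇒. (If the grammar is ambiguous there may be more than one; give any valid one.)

S ⇒ P ⇒ Q x ⇒ w x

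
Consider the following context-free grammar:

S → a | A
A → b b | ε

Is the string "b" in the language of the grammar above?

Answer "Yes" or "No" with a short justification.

No - no valid derivation exists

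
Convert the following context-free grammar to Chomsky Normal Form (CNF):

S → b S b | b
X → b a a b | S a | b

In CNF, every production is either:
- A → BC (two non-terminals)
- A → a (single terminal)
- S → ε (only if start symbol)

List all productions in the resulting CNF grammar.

TB → b; S → b; TA → a; X → b; S → TB X0; X0 → S TB; X → TB X1; X1 → TA X2; X2 → TA TB; X → S TA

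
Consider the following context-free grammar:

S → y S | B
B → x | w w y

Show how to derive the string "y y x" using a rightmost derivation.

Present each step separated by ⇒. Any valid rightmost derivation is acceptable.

S ⇒ y S ⇒ y y S ⇒ y y B ⇒ y y x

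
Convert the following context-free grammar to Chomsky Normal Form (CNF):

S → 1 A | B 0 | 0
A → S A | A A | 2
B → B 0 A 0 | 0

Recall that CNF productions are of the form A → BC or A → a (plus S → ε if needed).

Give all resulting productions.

T1 → 1; T0 → 0; S → 0; A → 2; B → 0; S → T1 A; S → B T0; A → S A; A → A A; B → B X0; X0 → T0 X1; X1 → A T0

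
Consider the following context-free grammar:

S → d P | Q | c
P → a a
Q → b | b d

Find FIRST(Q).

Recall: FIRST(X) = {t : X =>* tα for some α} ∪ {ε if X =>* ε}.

We compute FIRST(Q) using the standard algorithm.
FIRST(P) = {a}
FIRST(Q) = {b}
FIRST(S) = {b, c, d}
Therefore, FIRST(Q) = {b}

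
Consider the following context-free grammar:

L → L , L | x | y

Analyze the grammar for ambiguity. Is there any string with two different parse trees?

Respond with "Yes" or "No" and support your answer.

Yes - the string 'x , x , y , x' has two distinct parse trees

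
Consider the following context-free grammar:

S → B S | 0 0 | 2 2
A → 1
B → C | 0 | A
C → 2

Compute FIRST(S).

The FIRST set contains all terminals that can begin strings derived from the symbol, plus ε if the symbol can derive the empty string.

We compute FIRST(S) using the standard algorithm.
FIRST(A) = {1}
FIRST(B) = {0, 1, 2}
FIRST(C) = {2}
FIRST(S) = {0, 1, 2}
Therefore, FIRST(S) = {0, 1, 2}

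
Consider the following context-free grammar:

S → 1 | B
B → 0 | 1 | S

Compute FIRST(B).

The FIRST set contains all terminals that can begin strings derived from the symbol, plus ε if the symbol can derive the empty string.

We compute FIRST(B) using the standard algorithm.
FIRST(B) = {0, 1}
FIRST(S) = {0, 1}
Therefore, FIRST(B) = {0, 1}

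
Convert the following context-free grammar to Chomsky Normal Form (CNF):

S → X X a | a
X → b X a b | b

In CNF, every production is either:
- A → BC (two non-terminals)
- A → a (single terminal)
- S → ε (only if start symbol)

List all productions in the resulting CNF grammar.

TA → a; S → a; TB → b; X → b; S → X X0; X0 → X TA; X → TB X1; X1 → X X2; X2 → TA TB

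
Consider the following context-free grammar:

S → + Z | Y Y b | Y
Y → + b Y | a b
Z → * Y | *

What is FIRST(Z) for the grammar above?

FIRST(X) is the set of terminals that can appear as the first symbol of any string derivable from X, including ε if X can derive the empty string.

We compute FIRST(Z) using the standard algorithm.
FIRST(S) = {+, a}
FIRST(Y) = {+, a}
FIRST(Z) = {*}
Therefore, FIRST(Z) = {*}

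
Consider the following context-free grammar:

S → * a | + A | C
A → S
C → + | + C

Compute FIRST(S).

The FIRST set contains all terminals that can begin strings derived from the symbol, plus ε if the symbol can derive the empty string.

We compute FIRST(S) using the standard algorithm.
FIRST(A) = {*, +}
FIRST(C) = {+}
FIRST(S) = {*, +}
Therefore, FIRST(S) = {*, +}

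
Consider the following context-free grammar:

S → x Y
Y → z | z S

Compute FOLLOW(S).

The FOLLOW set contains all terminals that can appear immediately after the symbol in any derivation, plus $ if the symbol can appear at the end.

We compute FOLLOW(S) using the standard algorithm.
FOLLOW(S) starts with {$}.
FIRST(S) = {x}
FIRST(Y) = {z}
FOLLOW(S) = {$}
FOLLOW(Y) = {$}
Therefore, FOLLOW(S) = {$}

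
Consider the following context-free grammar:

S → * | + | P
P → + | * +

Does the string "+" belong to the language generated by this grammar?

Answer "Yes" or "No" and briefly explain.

Yes - a valid derivation exists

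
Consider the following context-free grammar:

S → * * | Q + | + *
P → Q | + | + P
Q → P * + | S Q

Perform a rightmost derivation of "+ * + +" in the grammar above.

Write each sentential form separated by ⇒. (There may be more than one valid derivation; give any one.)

S ⇒ Q + ⇒ P * + + ⇒ + * + +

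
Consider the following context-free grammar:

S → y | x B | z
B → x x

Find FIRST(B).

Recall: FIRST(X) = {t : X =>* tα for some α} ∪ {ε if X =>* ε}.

We compute FIRST(B) using the standard algorithm.
FIRST(B) = {x}
FIRST(S) = {x, y, z}
Therefore, FIRST(B) = {x}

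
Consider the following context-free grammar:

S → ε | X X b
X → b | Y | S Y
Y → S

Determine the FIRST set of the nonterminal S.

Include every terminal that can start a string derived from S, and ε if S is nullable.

We compute FIRST(S) using the standard algorithm.
FIRST(S) = {b, ε}
FIRST(X) = {b, ε}
FIRST(Y) = {b, ε}
Therefore, FIRST(S) = {b, ε}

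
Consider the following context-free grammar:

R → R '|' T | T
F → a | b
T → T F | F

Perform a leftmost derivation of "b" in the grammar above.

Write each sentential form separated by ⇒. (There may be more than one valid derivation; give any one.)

R ⇒ T ⇒ F ⇒ b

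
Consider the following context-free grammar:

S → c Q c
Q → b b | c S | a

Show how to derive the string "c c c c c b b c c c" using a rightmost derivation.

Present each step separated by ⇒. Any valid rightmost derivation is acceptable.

S ⇒ c Q c ⇒ c c S c ⇒ c c c Q c c ⇒ c c c c S c c ⇒ c c c c c Q c c c ⇒ c c c c c b b c c c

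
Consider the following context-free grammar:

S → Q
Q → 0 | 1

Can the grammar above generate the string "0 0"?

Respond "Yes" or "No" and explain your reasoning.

No - no valid derivation exists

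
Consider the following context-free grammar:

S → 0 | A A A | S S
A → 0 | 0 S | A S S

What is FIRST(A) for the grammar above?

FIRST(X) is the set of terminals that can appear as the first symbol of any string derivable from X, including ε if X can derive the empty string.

We compute FIRST(A) using the standard algorithm.
FIRST(A) = {0}
FIRST(S) = {0}
Therefore, FIRST(A) = {0}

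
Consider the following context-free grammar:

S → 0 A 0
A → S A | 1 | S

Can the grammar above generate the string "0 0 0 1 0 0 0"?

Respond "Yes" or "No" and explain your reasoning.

Yes - a valid derivation exists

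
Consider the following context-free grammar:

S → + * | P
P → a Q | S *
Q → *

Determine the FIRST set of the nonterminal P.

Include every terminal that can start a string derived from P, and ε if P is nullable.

We compute FIRST(P) using the standard algorithm.
FIRST(P) = {+, a}
FIRST(Q) = {*}
FIRST(S) = {+, a}
Therefore, FIRST(P) = {+, a}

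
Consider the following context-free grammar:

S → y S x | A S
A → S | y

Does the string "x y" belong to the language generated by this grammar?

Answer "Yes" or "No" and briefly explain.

No - no valid derivation exists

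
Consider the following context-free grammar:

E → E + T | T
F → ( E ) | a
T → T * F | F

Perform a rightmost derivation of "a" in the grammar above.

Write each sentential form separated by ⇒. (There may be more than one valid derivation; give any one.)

E ⇒ T ⇒ F ⇒ a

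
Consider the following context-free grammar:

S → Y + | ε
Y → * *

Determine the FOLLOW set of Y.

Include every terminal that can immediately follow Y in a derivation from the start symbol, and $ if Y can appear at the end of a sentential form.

We compute FOLLOW(Y) using the standard algorithm.
FOLLOW(S) starts with {$}.
FIRST(S) = {*, ε}
FIRST(Y) = {*}
FOLLOW(S) = {$}
FOLLOW(Y) = {+}
Therefore, FOLLOW(Y) = {+}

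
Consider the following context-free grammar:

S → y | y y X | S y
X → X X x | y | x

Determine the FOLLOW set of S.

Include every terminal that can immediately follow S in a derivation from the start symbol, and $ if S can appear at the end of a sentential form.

We compute FOLLOW(S) using the standard algorithm.
FOLLOW(S) starts with {$}.
FIRST(S) = {y}
FIRST(X) = {x, y}
FOLLOW(S) = {$, y}
FOLLOW(X) = {$, x, y}
Therefore, FOLLOW(S) = {$, y}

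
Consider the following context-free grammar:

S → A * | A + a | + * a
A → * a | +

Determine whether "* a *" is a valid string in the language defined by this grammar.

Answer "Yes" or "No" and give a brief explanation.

Yes - a valid derivation exists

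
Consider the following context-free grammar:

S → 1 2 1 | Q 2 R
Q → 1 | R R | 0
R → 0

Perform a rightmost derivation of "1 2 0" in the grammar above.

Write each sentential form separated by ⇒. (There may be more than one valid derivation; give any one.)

S ⇒ Q 2 R ⇒ Q 2 0 ⇒ 1 2 0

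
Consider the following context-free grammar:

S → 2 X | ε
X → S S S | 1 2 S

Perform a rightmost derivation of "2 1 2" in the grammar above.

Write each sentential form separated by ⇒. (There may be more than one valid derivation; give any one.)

S ⇒ 2 X ⇒ 2 1 2 S ⇒ 2 1 2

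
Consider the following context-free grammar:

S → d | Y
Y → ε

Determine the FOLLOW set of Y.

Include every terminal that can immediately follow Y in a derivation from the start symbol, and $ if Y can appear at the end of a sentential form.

We compute FOLLOW(Y) using the standard algorithm.
FOLLOW(S) starts with {$}.
FIRST(S) = {d, ε}
FIRST(Y) = {ε}
FOLLOW(S) = {$}
FOLLOW(Y) = {$}
Therefore, FOLLOW(Y) = {$}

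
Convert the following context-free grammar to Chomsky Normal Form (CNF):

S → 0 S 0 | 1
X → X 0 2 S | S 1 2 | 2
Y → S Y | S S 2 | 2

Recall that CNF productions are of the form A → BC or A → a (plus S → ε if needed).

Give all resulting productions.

T0 → 0; S → 1; T2 → 2; T1 → 1; X → 2; Y → 2; S → T0 X0; X0 → S T0; X → X X1; X1 → T0 X2; X2 → T2 S; X → S X3; X3 → T1 T2; Y → S Y; Y → S X4; X4 → S T2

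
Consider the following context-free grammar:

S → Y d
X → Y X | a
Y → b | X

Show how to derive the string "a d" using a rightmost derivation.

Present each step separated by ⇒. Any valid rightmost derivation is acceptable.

S ⇒ Y d ⇒ X d ⇒ a d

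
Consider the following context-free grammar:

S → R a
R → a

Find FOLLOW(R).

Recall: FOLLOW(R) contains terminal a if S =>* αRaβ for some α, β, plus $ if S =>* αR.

We compute FOLLOW(R) using the standard algorithm.
FOLLOW(S) starts with {$}.
FIRST(R) = {a}
FIRST(S) = {a}
FOLLOW(R) = {a}
FOLLOW(S) = {$}
Therefore, FOLLOW(R) = {a}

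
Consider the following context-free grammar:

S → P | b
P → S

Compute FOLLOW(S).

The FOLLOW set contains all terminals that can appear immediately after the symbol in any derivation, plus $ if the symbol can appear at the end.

We compute FOLLOW(S) using the standard algorithm.
FOLLOW(S) starts with {$}.
FIRST(P) = {b}
FIRST(S) = {b}
FOLLOW(P) = {$}
FOLLOW(S) = {$}
Therefore, FOLLOW(S) = {$}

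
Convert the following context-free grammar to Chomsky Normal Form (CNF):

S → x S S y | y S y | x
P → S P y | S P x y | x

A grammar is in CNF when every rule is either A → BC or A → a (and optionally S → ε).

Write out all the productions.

TX → x; TY → y; S → x; P → x; S → TX X0; X0 → S X1; X1 → S TY; S → TY X2; X2 → S TY; P → S X3; X3 → P TY; P → S X4; X4 → P X5; X5 → TX TY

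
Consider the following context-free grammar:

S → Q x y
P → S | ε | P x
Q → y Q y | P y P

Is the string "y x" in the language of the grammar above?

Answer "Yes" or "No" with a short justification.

No - no valid derivation exists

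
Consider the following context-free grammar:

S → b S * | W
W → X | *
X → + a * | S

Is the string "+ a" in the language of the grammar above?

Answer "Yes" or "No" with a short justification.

No - no valid derivation exists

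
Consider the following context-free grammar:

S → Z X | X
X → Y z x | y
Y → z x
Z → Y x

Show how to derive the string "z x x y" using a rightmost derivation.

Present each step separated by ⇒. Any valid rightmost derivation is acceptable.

S ⇒ Z X ⇒ Z y ⇒ Y x y ⇒ z x x y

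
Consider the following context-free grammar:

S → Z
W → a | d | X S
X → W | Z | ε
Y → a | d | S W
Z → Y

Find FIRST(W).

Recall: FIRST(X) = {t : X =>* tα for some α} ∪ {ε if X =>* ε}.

We compute FIRST(W) using the standard algorithm.
FIRST(S) = {a, d}
FIRST(W) = {a, d}
FIRST(X) = {a, d, ε}
FIRST(Y) = {a, d}
FIRST(Z) = {a, d}
Therefore, FIRST(W) = {a, d}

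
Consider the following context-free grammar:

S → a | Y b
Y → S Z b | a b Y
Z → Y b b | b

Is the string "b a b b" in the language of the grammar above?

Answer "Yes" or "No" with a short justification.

No - no valid derivation exists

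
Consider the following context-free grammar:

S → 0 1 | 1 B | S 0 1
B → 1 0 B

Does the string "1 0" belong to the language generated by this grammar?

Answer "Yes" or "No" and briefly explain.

No - no valid derivation exists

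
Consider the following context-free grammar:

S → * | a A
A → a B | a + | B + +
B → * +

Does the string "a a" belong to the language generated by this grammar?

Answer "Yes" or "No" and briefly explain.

No - no valid derivation exists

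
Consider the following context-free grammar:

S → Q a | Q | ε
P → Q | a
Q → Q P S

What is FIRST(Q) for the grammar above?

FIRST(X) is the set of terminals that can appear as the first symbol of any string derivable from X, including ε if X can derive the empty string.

We compute FIRST(Q) using the standard algorithm.
FIRST(P) = {a}
FIRST(Q) = {}
FIRST(S) = {ε}
Therefore, FIRST(Q) = {}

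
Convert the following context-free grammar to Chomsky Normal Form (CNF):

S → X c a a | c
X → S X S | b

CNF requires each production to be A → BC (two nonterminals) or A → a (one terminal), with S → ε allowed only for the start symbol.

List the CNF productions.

TC → c; TA → a; S → c; X → b; S → X X0; X0 → TC X1; X1 → TA TA; X → S X2; X2 → X S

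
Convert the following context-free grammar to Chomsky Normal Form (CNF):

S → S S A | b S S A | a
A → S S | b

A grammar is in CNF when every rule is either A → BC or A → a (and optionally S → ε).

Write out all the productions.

TB → b; S → a; A → b; S → S X0; X0 → S A; S → TB X1; X1 → S X2; X2 → S A; A → S S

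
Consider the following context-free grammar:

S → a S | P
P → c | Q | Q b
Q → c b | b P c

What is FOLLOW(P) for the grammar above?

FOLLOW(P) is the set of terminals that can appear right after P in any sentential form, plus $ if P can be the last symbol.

We compute FOLLOW(P) using the standard algorithm.
FOLLOW(S) starts with {$}.
FIRST(P) = {b, c}
FIRST(Q) = {b, c}
FIRST(S) = {a, b, c}
FOLLOW(P) = {$, c}
FOLLOW(Q) = {$, b, c}
FOLLOW(S) = {$}
Therefore, FOLLOW(P) = {$, c}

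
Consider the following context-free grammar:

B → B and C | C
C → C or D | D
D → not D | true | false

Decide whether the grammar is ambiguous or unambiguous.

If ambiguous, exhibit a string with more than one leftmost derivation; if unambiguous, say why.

Unambiguous - every string in the language has a unique leftmost derivation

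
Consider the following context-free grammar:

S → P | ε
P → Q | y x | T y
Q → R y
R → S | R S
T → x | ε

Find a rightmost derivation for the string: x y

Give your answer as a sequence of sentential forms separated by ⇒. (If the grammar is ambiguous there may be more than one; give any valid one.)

S ⇒ P ⇒ T y ⇒ x y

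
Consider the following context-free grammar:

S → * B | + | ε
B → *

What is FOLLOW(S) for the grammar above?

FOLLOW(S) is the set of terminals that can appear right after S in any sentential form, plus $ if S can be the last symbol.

We compute FOLLOW(S) using the standard algorithm.
FOLLOW(S) starts with {$}.
FIRST(B) = {*}
FIRST(S) = {*, +, ε}
FOLLOW(B) = {$}
FOLLOW(S) = {$}
Therefore, FOLLOW(S) = {$}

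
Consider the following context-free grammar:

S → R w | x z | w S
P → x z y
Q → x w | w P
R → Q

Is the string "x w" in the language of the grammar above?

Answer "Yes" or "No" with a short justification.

No - no valid derivation exists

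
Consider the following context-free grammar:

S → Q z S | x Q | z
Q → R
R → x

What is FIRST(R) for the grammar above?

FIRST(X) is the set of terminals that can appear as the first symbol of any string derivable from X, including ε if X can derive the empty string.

We compute FIRST(R) using the standard algorithm.
FIRST(Q) = {x}
FIRST(R) = {x}
FIRST(S) = {x, z}
Therefore, FIRST(R) = {x}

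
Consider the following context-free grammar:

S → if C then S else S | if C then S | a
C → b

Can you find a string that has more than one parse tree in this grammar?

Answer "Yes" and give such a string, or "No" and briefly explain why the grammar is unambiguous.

Yes - the string 'if b then if b then if b then a else a' has two distinct parse trees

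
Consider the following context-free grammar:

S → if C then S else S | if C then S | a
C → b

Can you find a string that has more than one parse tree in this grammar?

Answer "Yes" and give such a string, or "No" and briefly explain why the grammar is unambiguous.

Yes - the string 'if b then a else if b then if b then a else a' has two distinct parse trees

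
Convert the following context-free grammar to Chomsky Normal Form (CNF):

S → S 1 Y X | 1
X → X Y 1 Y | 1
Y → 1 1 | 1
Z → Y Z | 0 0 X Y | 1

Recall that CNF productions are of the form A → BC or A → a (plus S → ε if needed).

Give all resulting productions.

T1 → 1; S → 1; X → 1; Y → 1; T0 → 0; Z → 1; S → S X0; X0 → T1 X1; X1 → Y X; X → X X2; X2 → Y X3; X3 → T1 Y; Y → T1 T1; Z → Y Z; Z → T0 X4; X4 → T0 X5; X5 → X Y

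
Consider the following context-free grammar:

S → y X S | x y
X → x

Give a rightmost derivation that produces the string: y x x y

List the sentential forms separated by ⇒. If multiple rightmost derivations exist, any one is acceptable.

S ⇒ y X S ⇒ y X x y ⇒ y x x y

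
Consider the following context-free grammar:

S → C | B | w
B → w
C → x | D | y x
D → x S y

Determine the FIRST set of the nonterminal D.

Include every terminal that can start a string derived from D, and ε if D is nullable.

We compute FIRST(D) using the standard algorithm.
FIRST(B) = {w}
FIRST(C) = {x, y}
FIRST(D) = {x}
FIRST(S) = {w, x, y}
Therefore, FIRST(D) = {x}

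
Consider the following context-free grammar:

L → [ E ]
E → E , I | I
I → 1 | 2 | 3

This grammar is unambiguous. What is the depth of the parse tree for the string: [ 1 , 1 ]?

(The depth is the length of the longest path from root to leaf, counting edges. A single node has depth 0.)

4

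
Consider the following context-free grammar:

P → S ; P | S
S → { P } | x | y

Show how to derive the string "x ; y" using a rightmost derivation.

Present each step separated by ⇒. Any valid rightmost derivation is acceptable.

P ⇒ S ; P ⇒ S ; S ⇒ S ; y ⇒ x ; y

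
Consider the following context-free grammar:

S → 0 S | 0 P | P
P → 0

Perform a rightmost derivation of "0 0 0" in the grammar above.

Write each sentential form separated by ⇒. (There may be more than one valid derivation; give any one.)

S ⇒ 0 S ⇒ 0 0 P ⇒ 0 0 0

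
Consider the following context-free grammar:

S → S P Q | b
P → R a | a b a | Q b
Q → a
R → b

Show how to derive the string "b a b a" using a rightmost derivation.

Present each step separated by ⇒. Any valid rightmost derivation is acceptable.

S ⇒ S P Q ⇒ S P a ⇒ S Q b a ⇒ S a b a ⇒ b a b a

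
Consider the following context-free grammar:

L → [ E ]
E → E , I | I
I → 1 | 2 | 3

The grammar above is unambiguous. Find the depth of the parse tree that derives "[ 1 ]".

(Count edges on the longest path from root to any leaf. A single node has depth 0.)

3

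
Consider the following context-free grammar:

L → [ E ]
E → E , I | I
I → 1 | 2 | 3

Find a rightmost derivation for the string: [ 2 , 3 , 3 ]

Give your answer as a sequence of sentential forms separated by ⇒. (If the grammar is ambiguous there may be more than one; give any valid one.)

L ⇒ [ E ] ⇒ [ E , I ] ⇒ [ E , 3 ] ⇒ [ E , I , 3 ] ⇒ [ E , 3 , 3 ] ⇒ [ I , 3 , 3 ] ⇒ [ 2 , 3 , 3 ]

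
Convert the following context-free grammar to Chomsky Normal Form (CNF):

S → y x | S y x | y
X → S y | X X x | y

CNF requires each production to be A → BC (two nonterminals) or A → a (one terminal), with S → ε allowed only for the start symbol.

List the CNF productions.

TY → y; TX → x; S → y; X → y; S → TY TX; S → S X0; X0 → TY TX; X → S TY; X → X X1; X1 → X TX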